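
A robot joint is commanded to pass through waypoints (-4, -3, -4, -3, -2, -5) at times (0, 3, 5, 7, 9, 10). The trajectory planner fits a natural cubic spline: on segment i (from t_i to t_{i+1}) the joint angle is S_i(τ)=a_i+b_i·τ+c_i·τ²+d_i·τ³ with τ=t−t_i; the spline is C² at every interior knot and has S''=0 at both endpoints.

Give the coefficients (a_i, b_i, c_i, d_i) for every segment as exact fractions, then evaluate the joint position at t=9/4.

Δ: Δ0=1/3, Δ1=-1/2, Δ2=1/2, Δ3=1/2, Δ4=-3
row 1: diag=10, rhs=-5; c'=1/5, d'=-1/2
row 2: denom=8−2·1/5=38/5; d'=(6−2·-1/2)/(38/5)=35/38
row 3: denom=8−2·5/19=142/19; d'=(0−2·35/38)/(142/19)=-35/142
row 4: denom=6−2·19/71=388/71; d'=(-21−2·-35/142)/(388/71)=-364/97
back: M4=-364/97
back: M3=-35/142−19/71·-364/97=147/194
back: M2=35/38−5/19·147/194=70/97
back: M1=-1/2−1/5·70/97=-125/194
M: M0=0, M1=-125/194, M2=70/97, M3=147/194, M4=-364/97, M5=0
seg 0: a=-4, c=M0/2=0, d=(M1−M0)/(6·3)=-125/3492, b=Δ0−h0·(2M0+M1)/6=763/1164
seg 1: a=-3, c=M1/2=-125/388, d=(M2−M1)/(6·2)=265/2328, b=Δ1−h1·(2M1+M2)/6=-181/582
seg 2: a=-4, c=M2/2=35/97, d=(M3−M2)/(6·2)=7/2328, b=Δ2−h2·(2M2+M3)/6=-68/291
seg 3: a=-3, c=M3/2=147/388, d=(M4−M3)/(6·2)=-875/2328, b=Δ3−h3·(2M3+M4)/6=725/582
seg 4: a=-2, c=M4/2=-182/97, d=(M5−M4)/(6·1)=182/291, b=Δ4−h4·(2M4+M5)/6=-509/291
t_q=9/4 → seg 0, τ=9/4; S=-4+763/1164·τ+0·τ²+-125/3492·τ³=-72829/24832

  seg 0: a=-4 b=763/1164 c=0 d=-125/3492
  seg 1: a=-3 b=-181/582 c=-125/388 d=265/2328
  seg 2: a=-4 b=-68/291 c=35/97 d=7/2328
  seg 3: a=-3 b=725/582 c=147/388 d=-875/2328
  seg 4: a=-2 b=-509/291 c=-182/97 d=182/291
S(9/4) = -72829/24832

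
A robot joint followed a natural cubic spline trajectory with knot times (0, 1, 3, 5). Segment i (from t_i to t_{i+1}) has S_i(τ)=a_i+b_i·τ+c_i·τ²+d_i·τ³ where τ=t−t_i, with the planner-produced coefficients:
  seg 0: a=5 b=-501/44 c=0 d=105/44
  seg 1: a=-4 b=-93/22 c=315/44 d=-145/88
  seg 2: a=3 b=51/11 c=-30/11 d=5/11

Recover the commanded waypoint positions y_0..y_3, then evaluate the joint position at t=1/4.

y_0=5 y_1=-4 y_2=3 y_3=5
S(1/4) = 6169/2816

y_0 = S_0(0) = a_0 = 5
y_1 = S_1(0) = a_1 = -4
y_2 = S_2(0) = a_2 = 3
y_3 = S_2(2) = 5
t_q=1/4 is in segment 0 (τ=1/4); S_0(τ)=6169/2816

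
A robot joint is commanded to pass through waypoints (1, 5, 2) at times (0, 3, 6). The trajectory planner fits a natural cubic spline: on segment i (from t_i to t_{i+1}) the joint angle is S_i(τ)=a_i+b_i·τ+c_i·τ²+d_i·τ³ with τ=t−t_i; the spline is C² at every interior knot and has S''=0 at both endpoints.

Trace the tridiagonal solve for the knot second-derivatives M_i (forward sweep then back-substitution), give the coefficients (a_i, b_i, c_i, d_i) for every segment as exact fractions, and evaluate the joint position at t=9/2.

Δ: Δ0=4/3, Δ1=-1
row 1: diag=12, rhs=-14; c'=1/4, d'=-7/6
back: M1=-7/6
M: M0=0, M1=-7/6, M2=0
seg 0: a=1, c=M0/2=0, d=(M1−M0)/(6·3)=-7/108, b=Δ0−h0·(2M0+M1)/6=23/12
seg 1: a=5, c=M1/2=-7/12, d=(M2−M1)/(6·3)=7/108, b=Δ1−h1·(2M1+M2)/6=1/6
t_q=9/2 → seg 1, τ=3/2; S=5+1/6·τ+-7/12·τ²+7/108·τ³=133/32

  seg 0: a=1 b=23/12 c=0 d=-7/108
  seg 1: a=5 b=1/6 c=-7/12 d=7/108
S(9/2) = 133/32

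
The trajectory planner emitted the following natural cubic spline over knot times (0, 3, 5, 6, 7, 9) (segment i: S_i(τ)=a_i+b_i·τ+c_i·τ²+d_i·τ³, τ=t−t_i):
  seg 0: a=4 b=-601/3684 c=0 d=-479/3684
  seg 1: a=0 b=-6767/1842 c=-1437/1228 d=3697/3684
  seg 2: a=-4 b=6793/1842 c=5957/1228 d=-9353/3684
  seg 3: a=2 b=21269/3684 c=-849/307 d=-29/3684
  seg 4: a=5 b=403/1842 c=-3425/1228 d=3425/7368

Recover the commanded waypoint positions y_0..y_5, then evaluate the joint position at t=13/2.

y_0=4 y_1=0 y_2=-4 y_3=2 y_4=5 y_5=-2
S(13/2) = 41205/9824

y_0 = S_0(0) = a_0 = 4
y_1 = S_1(0) = a_1 = 0
y_2 = S_2(0) = a_2 = -4
y_3 = S_3(0) = a_3 = 2
y_4 = S_4(0) = a_4 = 5
y_5 = S_4(2) = -2
t_q=13/2 is in segment 3 (τ=1/2); S_3(τ)=41205/9824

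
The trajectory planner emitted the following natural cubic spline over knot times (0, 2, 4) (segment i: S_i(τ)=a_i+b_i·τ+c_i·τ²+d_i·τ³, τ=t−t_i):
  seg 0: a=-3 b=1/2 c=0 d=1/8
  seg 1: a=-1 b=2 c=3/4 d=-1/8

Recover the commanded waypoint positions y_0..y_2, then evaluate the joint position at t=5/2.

y_0=-3 y_1=-1 y_2=5
S(5/2) = 11/64

y_0 = S_0(0) = a_0 = -3
y_1 = S_1(0) = a_1 = -1
y_2 = S_1(2) = 5
t_q=5/2 is in segment 1 (τ=1/2); S_1(τ)=11/64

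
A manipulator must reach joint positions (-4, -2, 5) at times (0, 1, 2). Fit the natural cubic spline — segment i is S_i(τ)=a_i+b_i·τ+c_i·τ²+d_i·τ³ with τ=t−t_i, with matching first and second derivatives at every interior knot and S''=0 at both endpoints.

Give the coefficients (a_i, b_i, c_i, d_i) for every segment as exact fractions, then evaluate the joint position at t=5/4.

Δ: Δ0=2, Δ1=7
row 1: diag=4, rhs=30; c'=1/4, d'=15/2
back: M1=15/2
M: M0=0, M1=15/2, M2=0
seg 0: a=-4, c=M0/2=0, d=(M1−M0)/(6·1)=5/4, b=Δ0−h0·(2M0+M1)/6=3/4
seg 1: a=-2, c=M1/2=15/4, d=(M2−M1)/(6·1)=-5/4, b=Δ1−h1·(2M1+M2)/6=9/2
t_q=5/4 → seg 1, τ=1/4; S=-2+9/2·τ+15/4·τ²+-5/4·τ³=-169/256

  seg 0: a=-4 b=3/4 c=0 d=5/4
  seg 1: a=-2 b=9/2 c=15/4 d=-5/4
S(5/4) = -169/256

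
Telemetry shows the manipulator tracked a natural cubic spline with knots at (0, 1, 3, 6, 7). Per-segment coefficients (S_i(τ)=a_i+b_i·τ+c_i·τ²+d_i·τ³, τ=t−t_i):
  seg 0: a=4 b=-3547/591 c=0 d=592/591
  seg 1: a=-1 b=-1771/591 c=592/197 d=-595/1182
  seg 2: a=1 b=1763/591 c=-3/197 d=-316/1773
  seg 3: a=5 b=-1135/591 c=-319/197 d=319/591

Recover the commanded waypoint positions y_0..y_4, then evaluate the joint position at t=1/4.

y_0=4 y_1=-1 y_2=1 y_3=5 y_4=2
S(1/4) = 991/394

y_0 = S_0(0) = a_0 = 4
y_1 = S_1(0) = a_1 = -1
y_2 = S_2(0) = a_2 = 1
y_3 = S_3(0) = a_3 = 5
y_4 = S_3(1) = 2
t_q=1/4 is in segment 0 (τ=1/4); S_0(τ)=991/394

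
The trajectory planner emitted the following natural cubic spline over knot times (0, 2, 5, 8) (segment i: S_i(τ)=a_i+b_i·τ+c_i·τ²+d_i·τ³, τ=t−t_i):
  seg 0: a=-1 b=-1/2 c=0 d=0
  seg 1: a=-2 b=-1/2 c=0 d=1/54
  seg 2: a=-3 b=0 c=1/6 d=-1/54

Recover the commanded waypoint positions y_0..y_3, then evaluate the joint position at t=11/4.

y_0=-1 y_1=-2 y_2=-3 y_3=-2
S(11/4) = -303/128

y_0 = S_0(0) = a_0 = -1
y_1 = S_1(0) = a_1 = -2
y_2 = S_2(0) = a_2 = -3
y_3 = S_2(3) = -2
t_q=11/4 is in segment 1 (τ=3/4); S_1(τ)=-303/128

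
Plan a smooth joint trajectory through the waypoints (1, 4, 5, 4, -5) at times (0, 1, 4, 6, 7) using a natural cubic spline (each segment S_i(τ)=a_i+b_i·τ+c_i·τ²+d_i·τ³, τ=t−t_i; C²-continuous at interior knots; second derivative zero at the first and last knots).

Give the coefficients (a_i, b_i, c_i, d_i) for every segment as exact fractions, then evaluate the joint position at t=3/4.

  seg 0: a=1 b=2051/591 c=0 d=-278/591
  seg 1: a=4 b=1217/591 c=-278/197 d=494/1773
  seg 2: a=5 b=659/591 c=216/197 d=-4501/4728
  seg 3: a=4 b=-7001/1182 c=-3637/788 d=3637/2364
S(3/4) = 21461/6304

Δ: Δ0=3, Δ1=1/3, Δ2=-1/2, Δ3=-9
row 1: diag=8, rhs=-16; c'=3/8, d'=-2
row 2: denom=10−3·3/8=71/8; d'=(-5−3·-2)/(71/8)=8/71
row 3: denom=6−2·16/71=394/71; d'=(-51−2·8/71)/(394/71)=-3637/394
back: M3=-3637/394
back: M2=8/71−16/71·-3637/394=432/197
back: M1=-2−3/8·432/197=-556/197
M: M0=0, M1=-556/197, M2=432/197, M3=-3637/394, M4=0
seg 0: a=1, c=M0/2=0, d=(M1−M0)/(6·1)=-278/591, b=Δ0−h0·(2M0+M1)/6=2051/591
seg 1: a=4, c=M1/2=-278/197, d=(M2−M1)/(6·3)=494/1773, b=Δ1−h1·(2M1+M2)/6=1217/591
seg 2: a=5, c=M2/2=216/197, d=(M3−M2)/(6·2)=-4501/4728, b=Δ2−h2·(2M2+M3)/6=659/591
seg 3: a=4, c=M3/2=-3637/788, d=(M4−M3)/(6·1)=3637/2364, b=Δ3−h3·(2M3+M4)/6=-7001/1182
t_q=3/4 → seg 0, τ=3/4; S=1+2051/591·τ+0·τ²+-278/591·τ³=21461/6304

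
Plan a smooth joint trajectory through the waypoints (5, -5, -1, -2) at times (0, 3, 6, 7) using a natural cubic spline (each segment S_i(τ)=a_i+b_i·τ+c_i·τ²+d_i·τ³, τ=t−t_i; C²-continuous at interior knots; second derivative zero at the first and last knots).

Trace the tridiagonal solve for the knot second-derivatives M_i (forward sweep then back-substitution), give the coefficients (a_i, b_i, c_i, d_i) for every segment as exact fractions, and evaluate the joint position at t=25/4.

Δ: Δ0=-10/3, Δ1=4/3, Δ2=-1
row 1: diag=12, rhs=28; c'=1/4, d'=7/3
row 2: denom=8−3·1/4=29/4; d'=(-14−3·7/3)/(29/4)=-84/29
back: M2=-84/29
back: M1=7/3−1/4·-84/29=266/87
M: M0=0, M1=266/87, M2=-84/29, M3=0
seg 0: a=5, c=M0/2=0, d=(M1−M0)/(6·3)=133/783, b=Δ0−h0·(2M0+M1)/6=-141/29
seg 1: a=-5, c=M1/2=133/87, d=(M2−M1)/(6·3)=-259/783, b=Δ1−h1·(2M1+M2)/6=-8/29
seg 2: a=-1, c=M2/2=-42/29, d=(M3−M2)/(6·1)=14/29, b=Δ2−h2·(2M2+M3)/6=-1/29
t_q=25/4 → seg 2, τ=1/4; S=-1+-1/29·τ+-42/29·τ²+14/29·τ³=-1013/928

  seg 0: a=5 b=-141/29 c=0 d=133/783
  seg 1: a=-5 b=-8/29 c=133/87 d=-259/783
  seg 2: a=-1 b=-1/29 c=-42/29 d=14/29
S(25/4) = -1013/928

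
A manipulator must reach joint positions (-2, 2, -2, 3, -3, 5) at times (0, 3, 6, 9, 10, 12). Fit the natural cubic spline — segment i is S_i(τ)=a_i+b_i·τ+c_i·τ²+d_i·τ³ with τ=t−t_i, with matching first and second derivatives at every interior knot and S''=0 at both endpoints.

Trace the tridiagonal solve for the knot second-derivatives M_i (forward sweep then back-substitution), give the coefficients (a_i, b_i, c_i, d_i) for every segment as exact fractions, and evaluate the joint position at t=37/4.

  seg 0: a=-2 b=4819/1899 c=0 d=-2287/17091
  seg 1: a=2 b=-2042/1899 c=-2287/1899 d=6371/17091
  seg 2: a=-2 b=3349/1899 c=4084/1899 d=-12436/17091
  seg 3: a=3 b=-9455/1899 c=-928/211 d=6413/1899
  seg 4: a=-3 b=-6920/1899 c=3629/633 d=-3629/3798
S(37/4) = 62111/40512

Δ: Δ0=4/3, Δ1=-4/3, Δ2=5/3, Δ3=-6, Δ4=4
row 1: diag=12, rhs=-16; c'=1/4, d'=-4/3
row 2: denom=12−3·1/4=45/4; d'=(18−3·-4/3)/(45/4)=88/45
row 3: denom=8−3·4/15=36/5; d'=(-46−3·88/45)/(36/5)=-389/54
row 4: denom=6−1·5/36=211/36; d'=(60−1·-389/54)/(211/36)=7258/633
back: M4=7258/633
back: M3=-389/54−5/36·7258/633=-1856/211
back: M2=88/45−4/15·-1856/211=8168/1899
back: M1=-4/3−1/4·8168/1899=-4574/1899
M: M0=0, M1=-4574/1899, M2=8168/1899, M3=-1856/211, M4=7258/633, M5=0
seg 0: a=-2, c=M0/2=0, d=(M1−M0)/(6·3)=-2287/17091, b=Δ0−h0·(2M0+M1)/6=4819/1899
seg 1: a=2, c=M1/2=-2287/1899, d=(M2−M1)/(6·3)=6371/17091, b=Δ1−h1·(2M1+M2)/6=-2042/1899
seg 2: a=-2, c=M2/2=4084/1899, d=(M3−M2)/(6·3)=-12436/17091, b=Δ2−h2·(2M2+M3)/6=3349/1899
seg 3: a=3, c=M3/2=-928/211, d=(M4−M3)/(6·1)=6413/1899, b=Δ3−h3·(2M3+M4)/6=-9455/1899
seg 4: a=-3, c=M4/2=3629/633, d=(M5−M4)/(6·2)=-3629/3798, b=Δ4−h4·(2M4+M5)/6=-6920/1899
t_q=37/4 → seg 3, τ=1/4; S=3+-9455/1899·τ+-928/211·τ²+6413/1899·τ³=62111/40512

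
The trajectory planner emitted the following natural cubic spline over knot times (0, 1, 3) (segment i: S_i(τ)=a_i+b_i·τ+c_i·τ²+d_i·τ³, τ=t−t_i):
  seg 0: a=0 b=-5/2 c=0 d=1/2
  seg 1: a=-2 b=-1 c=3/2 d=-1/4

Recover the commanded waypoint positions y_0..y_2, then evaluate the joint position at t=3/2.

y_0 = S_0(0) = a_0 = 0
y_1 = S_1(0) = a_1 = -2
y_2 = S_1(2) = 0
t_q=3/2 is in segment 1 (τ=1/2); S_1(τ)=-69/32

y_0=0 y_1=-2 y_2=0
S(3/2) = -69/32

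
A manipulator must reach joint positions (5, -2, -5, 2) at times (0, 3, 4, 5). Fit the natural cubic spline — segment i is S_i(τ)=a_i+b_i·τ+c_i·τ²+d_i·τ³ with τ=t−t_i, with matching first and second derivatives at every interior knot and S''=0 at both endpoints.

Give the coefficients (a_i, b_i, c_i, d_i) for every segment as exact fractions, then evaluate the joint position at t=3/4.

Δ: Δ0=-7/3, Δ1=-3, Δ2=7
row 1: diag=8, rhs=-4; c'=1/8, d'=-1/2
row 2: denom=4−1·1/8=31/8; d'=(60−1·-1/2)/(31/8)=484/31
back: M2=484/31
back: M1=-1/2−1/8·484/31=-76/31
M: M0=0, M1=-76/31, M2=484/31, M3=0
seg 0: a=5, c=M0/2=0, d=(M1−M0)/(6·3)=-38/279, b=Δ0−h0·(2M0+M1)/6=-103/93
seg 1: a=-2, c=M1/2=-38/31, d=(M2−M1)/(6·1)=280/93, b=Δ1−h1·(2M1+M2)/6=-445/93
seg 2: a=-5, c=M2/2=242/31, d=(M3−M2)/(6·1)=-242/93, b=Δ2−h2·(2M2+M3)/6=167/93
t_q=3/4 → seg 0, τ=3/4; S=5+-103/93·τ+0·τ²+-38/279·τ³=4079/992

  seg 0: a=5 b=-103/93 c=0 d=-38/279
  seg 1: a=-2 b=-445/93 c=-38/31 d=280/93
  seg 2: a=-5 b=167/93 c=242/31 d=-242/93
S(3/4) = 4079/992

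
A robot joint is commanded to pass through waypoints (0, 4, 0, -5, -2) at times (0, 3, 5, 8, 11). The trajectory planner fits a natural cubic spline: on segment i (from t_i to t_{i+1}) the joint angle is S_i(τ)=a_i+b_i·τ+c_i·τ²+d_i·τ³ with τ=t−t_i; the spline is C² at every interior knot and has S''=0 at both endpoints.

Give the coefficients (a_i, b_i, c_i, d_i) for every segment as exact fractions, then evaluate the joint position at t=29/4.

Δ: Δ0=4/3, Δ1=-2, Δ2=-5/3, Δ3=1
row 1: diag=10, rhs=-20; c'=1/5, d'=-2
row 2: denom=10−2·1/5=48/5; d'=(2−2·-2)/(48/5)=5/8
row 3: denom=12−3·5/16=177/16; d'=(16−3·5/8)/(177/16)=226/177
back: M3=226/177
back: M2=5/8−5/16·226/177=40/177
back: M1=-2−1/5·40/177=-362/177
M: M0=0, M1=-362/177, M2=40/177, M3=226/177, M4=0
seg 0: a=0, c=M0/2=0, d=(M1−M0)/(6·3)=-181/1593, b=Δ0−h0·(2M0+M1)/6=139/59
seg 1: a=4, c=M1/2=-181/177, d=(M2−M1)/(6·2)=67/354, b=Δ1−h1·(2M1+M2)/6=-42/59
seg 2: a=0, c=M2/2=20/177, d=(M3−M2)/(6·3)=31/531, b=Δ2−h2·(2M2+M3)/6=-448/177
seg 3: a=-5, c=M3/2=113/177, d=(M4−M3)/(6·3)=-113/1593, b=Δ3−h3·(2M3+M4)/6=-49/177
t_q=29/4 → seg 2, τ=9/4; S=0+-448/177·τ+20/177·τ²+31/531·τ³=-16833/3776

  seg 0: a=0 b=139/59 c=0 d=-181/1593
  seg 1: a=4 b=-42/59 c=-181/177 d=67/354
  seg 2: a=0 b=-448/177 c=20/177 d=31/531
  seg 3: a=-5 b=-49/177 c=113/177 d=-113/1593
S(29/4) = -16833/3776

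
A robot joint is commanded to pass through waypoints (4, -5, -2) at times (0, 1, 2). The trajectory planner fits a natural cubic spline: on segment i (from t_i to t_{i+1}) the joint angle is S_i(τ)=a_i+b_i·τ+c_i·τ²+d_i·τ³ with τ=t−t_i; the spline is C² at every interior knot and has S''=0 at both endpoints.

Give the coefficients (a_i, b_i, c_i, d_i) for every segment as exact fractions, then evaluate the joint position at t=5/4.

Δ: Δ0=-9, Δ1=3
row 1: diag=4, rhs=72; c'=1/4, d'=18
back: M1=18
M: M0=0, M1=18, M2=0
seg 0: a=4, c=M0/2=0, d=(M1−M0)/(6·1)=3, b=Δ0−h0·(2M0+M1)/6=-12
seg 1: a=-5, c=M1/2=9, d=(M2−M1)/(6·1)=-3, b=Δ1−h1·(2M1+M2)/6=-3
t_q=5/4 → seg 1, τ=1/4; S=-5+-3·τ+9·τ²+-3·τ³=-335/64

  seg 0: a=4 b=-12 c=0 d=3
  seg 1: a=-5 b=-3 c=9 d=-3
S(5/4) = -335/64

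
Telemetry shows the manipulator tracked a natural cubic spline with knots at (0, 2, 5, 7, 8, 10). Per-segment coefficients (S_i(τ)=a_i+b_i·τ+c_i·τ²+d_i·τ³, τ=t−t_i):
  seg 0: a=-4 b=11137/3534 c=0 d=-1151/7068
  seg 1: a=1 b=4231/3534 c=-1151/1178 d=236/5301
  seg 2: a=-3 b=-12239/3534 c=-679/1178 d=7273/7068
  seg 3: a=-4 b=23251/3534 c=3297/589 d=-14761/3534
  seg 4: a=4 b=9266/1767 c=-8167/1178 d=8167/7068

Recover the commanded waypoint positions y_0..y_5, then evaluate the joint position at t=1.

y_0=-4 y_1=1 y_2=-3 y_3=-4 y_4=4 y_5=-4
S(1) = -2383/2356

y_0 = S_0(0) = a_0 = -4
y_1 = S_1(0) = a_1 = 1
y_2 = S_2(0) = a_2 = -3
y_3 = S_3(0) = a_3 = -4
y_4 = S_4(0) = a_4 = 4
y_5 = S_4(2) = -4
t_q=1 is in segment 0 (τ=1); S_0(τ)=-2383/2356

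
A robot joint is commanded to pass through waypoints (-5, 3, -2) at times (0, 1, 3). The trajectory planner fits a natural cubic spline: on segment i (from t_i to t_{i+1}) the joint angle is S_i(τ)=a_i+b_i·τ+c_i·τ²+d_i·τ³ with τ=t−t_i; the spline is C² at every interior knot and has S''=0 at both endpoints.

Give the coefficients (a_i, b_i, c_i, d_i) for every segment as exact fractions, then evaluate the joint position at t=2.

Δ: Δ0=8, Δ1=-5/2
row 1: diag=6, rhs=-63; c'=1/3, d'=-21/2
back: M1=-21/2
M: M0=0, M1=-21/2, M2=0
seg 0: a=-5, c=M0/2=0, d=(M1−M0)/(6·1)=-7/4, b=Δ0−h0·(2M0+M1)/6=39/4
seg 1: a=3, c=M1/2=-21/4, d=(M2−M1)/(6·2)=7/8, b=Δ1−h1·(2M1+M2)/6=9/2
t_q=2 → seg 1, τ=1; S=3+9/2·τ+-21/4·τ²+7/8·τ³=25/8

  seg 0: a=-5 b=39/4 c=0 d=-7/4
  seg 1: a=3 b=9/2 c=-21/4 d=7/8
S(2) = 25/8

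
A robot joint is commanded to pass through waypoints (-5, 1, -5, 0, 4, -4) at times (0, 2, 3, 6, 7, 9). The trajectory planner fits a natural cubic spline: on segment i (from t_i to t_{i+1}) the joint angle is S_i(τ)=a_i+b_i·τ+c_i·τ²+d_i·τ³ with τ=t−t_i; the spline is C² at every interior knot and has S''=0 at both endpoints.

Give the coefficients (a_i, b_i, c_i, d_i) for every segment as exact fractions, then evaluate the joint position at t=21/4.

Δ: Δ0=3, Δ1=-6, Δ2=5/3, Δ3=4, Δ4=-4
row 1: diag=6, rhs=-54; c'=1/6, d'=-9
row 2: denom=8−1·1/6=47/6; d'=(46−1·-9)/(47/6)=330/47
row 3: denom=8−3·18/47=322/47; d'=(14−3·330/47)/(322/47)=-166/161
row 4: denom=6−1·47/322=1885/322; d'=(-48−1·-166/161)/(1885/322)=-15124/1885
back: M4=-15124/1885
back: M3=-166/161−47/322·-15124/1885=264/1885
back: M2=330/47−18/47·264/1885=13134/1885
back: M1=-9−1/6·13134/1885=-19154/1885
M: M0=0, M1=-19154/1885, M2=13134/1885, M3=264/1885, M4=-15124/1885, M5=0
seg 0: a=-5, c=M0/2=0, d=(M1−M0)/(6·2)=-9577/11310, b=Δ0−h0·(2M0+M1)/6=36119/5655
seg 1: a=1, c=M1/2=-9577/1885, d=(M2−M1)/(6·1)=16144/5655, b=Δ1−h1·(2M1+M2)/6=-21343/5655
seg 2: a=-5, c=M2/2=6567/1885, d=(M3−M2)/(6·3)=-11/29, b=Δ2−h2·(2M2+M3)/6=-30373/5655
seg 3: a=0, c=M3/2=132/1885, d=(M4−M3)/(6·1)=-7694/5655, b=Δ3−h3·(2M3+M4)/6=29918/5655
seg 4: a=4, c=M4/2=-7562/1885, d=(M5−M4)/(6·2)=3781/5655, b=Δ4−h4·(2M4+M5)/6=7628/5655
t_q=21/4 → seg 2, τ=9/4; S=-5+-30373/5655·τ+6567/1885·τ²+-11/29·τ³=-454631/120640

  seg 0: a=-5 b=36119/5655 c=0 d=-9577/11310
  seg 1: a=1 b=-21343/5655 c=-9577/1885 d=16144/5655
  seg 2: a=-5 b=-30373/5655 c=6567/1885 d=-11/29
  seg 3: a=0 b=29918/5655 c=132/1885 d=-7694/5655
  seg 4: a=4 b=7628/5655 c=-7562/1885 d=3781/5655
S(21/4) = -454631/120640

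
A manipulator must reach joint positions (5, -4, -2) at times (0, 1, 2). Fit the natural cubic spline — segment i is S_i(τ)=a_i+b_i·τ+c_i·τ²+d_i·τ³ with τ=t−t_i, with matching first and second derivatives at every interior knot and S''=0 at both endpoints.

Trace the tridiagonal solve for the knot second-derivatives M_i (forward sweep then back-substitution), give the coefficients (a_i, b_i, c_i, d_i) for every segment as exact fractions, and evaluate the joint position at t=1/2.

Δ: Δ0=-9, Δ1=2
row 1: diag=4, rhs=66; c'=1/4, d'=33/2
back: M1=33/2
M: M0=0, M1=33/2, M2=0
seg 0: a=5, c=M0/2=0, d=(M1−M0)/(6·1)=11/4, b=Δ0−h0·(2M0+M1)/6=-47/4
seg 1: a=-4, c=M1/2=33/4, d=(M2−M1)/(6·1)=-11/4, b=Δ1−h1·(2M1+M2)/6=-7/2
t_q=1/2 → seg 0, τ=1/2; S=5+-47/4·τ+0·τ²+11/4·τ³=-17/32

  seg 0: a=5 b=-47/4 c=0 d=11/4
  seg 1: a=-4 b=-7/2 c=33/4 d=-11/4
S(1/2) = -17/32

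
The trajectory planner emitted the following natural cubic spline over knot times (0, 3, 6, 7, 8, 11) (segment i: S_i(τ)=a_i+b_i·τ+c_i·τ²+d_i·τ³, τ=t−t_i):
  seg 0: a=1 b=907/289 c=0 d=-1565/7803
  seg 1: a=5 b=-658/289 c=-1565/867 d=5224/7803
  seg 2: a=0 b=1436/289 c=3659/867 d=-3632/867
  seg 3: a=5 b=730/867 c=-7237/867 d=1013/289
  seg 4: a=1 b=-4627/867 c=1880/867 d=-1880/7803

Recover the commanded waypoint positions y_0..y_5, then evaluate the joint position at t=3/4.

y_0=1 y_1=5 y_2=0 y_3=5 y_4=1 y_5=-2
S(3/4) = 60467/18496

y_0 = S_0(0) = a_0 = 1
y_1 = S_1(0) = a_1 = 5
y_2 = S_2(0) = a_2 = 0
y_3 = S_3(0) = a_3 = 5
y_4 = S_4(0) = a_4 = 1
y_5 = S_4(3) = -2
t_q=3/4 is in segment 0 (τ=3/4); S_0(τ)=60467/18496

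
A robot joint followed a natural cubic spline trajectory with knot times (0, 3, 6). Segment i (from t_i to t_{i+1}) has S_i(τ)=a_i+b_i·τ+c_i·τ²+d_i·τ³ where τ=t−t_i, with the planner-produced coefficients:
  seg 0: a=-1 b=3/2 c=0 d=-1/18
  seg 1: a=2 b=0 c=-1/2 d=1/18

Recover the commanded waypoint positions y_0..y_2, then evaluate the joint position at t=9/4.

y_0 = S_0(0) = a_0 = -1
y_1 = S_1(0) = a_1 = 2
y_2 = S_1(3) = -1
t_q=9/4 is in segment 0 (τ=9/4); S_0(τ)=223/128

y_0=-1 y_1=2 y_2=-1
S(9/4) = 223/128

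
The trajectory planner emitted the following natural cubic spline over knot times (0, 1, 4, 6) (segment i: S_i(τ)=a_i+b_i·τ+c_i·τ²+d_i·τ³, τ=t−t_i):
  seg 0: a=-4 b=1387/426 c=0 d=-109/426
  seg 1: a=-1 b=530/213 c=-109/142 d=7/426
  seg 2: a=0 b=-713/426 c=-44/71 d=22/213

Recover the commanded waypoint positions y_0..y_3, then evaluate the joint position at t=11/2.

y_0=-4 y_1=-1 y_2=0 y_3=-5
S(11/2) = -505/142

y_0 = S_0(0) = a_0 = -4
y_1 = S_1(0) = a_1 = -1
y_2 = S_2(0) = a_2 = 0
y_3 = S_2(2) = -5
t_q=11/2 is in segment 2 (τ=3/2); S_2(τ)=-505/142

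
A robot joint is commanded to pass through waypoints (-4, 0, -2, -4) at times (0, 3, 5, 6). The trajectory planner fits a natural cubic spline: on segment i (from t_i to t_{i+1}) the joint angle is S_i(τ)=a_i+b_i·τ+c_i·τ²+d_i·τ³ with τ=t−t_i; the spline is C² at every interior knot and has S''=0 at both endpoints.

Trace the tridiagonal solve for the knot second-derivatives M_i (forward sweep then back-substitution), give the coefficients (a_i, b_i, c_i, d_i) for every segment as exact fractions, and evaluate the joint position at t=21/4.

  seg 0: a=-4 b=83/42 c=0 d=-1/14
  seg 1: a=0 b=1/21 c=-9/14 d=5/84
  seg 2: a=-2 b=-38/21 c=-2/7 d=2/21
S(21/4) = -79/32

Δ: Δ0=4/3, Δ1=-1, Δ2=-2
row 1: diag=10, rhs=-14; c'=1/5, d'=-7/5
row 2: denom=6−2·1/5=28/5; d'=(-6−2·-7/5)/(28/5)=-4/7
back: M2=-4/7
back: M1=-7/5−1/5·-4/7=-9/7
M: M0=0, M1=-9/7, M2=-4/7, M3=0
seg 0: a=-4, c=M0/2=0, d=(M1−M0)/(6·3)=-1/14, b=Δ0−h0·(2M0+M1)/6=83/42
seg 1: a=0, c=M1/2=-9/14, d=(M2−M1)/(6·2)=5/84, b=Δ1−h1·(2M1+M2)/6=1/21
seg 2: a=-2, c=M2/2=-2/7, d=(M3−M2)/(6·1)=2/21, b=Δ2−h2·(2M2+M3)/6=-38/21
t_q=21/4 → seg 2, τ=1/4; S=-2+-38/21·τ+-2/7·τ²+2/21·τ³=-79/32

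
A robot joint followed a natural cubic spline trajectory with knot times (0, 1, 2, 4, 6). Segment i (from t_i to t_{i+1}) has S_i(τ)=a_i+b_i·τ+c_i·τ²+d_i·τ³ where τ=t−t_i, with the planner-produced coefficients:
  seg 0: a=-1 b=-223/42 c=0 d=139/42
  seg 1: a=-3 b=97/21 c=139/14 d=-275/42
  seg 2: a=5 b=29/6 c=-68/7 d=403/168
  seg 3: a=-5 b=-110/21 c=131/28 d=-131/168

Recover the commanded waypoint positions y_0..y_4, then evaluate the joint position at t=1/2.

y_0 = S_0(0) = a_0 = -1
y_1 = S_1(0) = a_1 = -3
y_2 = S_2(0) = a_2 = 5
y_3 = S_3(0) = a_3 = -5
y_4 = S_3(2) = -3
t_q=1/2 is in segment 0 (τ=1/2); S_0(τ)=-363/112

y_0=-1 y_1=-3 y_2=5 y_3=-5 y_4=-3
S(1/2) = -363/112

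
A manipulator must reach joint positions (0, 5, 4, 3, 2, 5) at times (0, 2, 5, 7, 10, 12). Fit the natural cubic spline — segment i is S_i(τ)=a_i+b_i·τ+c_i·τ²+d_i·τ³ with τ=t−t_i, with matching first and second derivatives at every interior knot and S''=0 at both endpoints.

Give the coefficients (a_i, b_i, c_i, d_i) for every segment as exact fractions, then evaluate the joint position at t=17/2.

Δ: Δ0=5/2, Δ1=-1/3, Δ2=-1/2, Δ3=-1/3, Δ4=3/2
row 1: diag=10, rhs=-17; c'=3/10, d'=-17/10
row 2: denom=10−3·3/10=91/10; d'=(-1−3·-17/10)/(91/10)=41/91
row 3: denom=10−2·20/91=870/91; d'=(1−2·41/91)/(870/91)=3/290
row 4: denom=10−3·91/290=2627/290; d'=(11−3·3/290)/(2627/290)=3181/2627
back: M4=3181/2627
back: M3=3/290−91/290·3181/2627=-971/2627
back: M2=41/91−20/91·-971/2627=1397/2627
back: M1=-17/10−3/10·1397/2627=-4885/2627
M: M0=0, M1=-4885/2627, M2=1397/2627, M3=-971/2627, M4=3181/2627, M5=0
seg 0: a=0, c=M0/2=0, d=(M1−M0)/(6·2)=-4885/31524, b=Δ0−h0·(2M0+M1)/6=49175/15762
seg 1: a=5, c=M1/2=-4885/5254, d=(M2−M1)/(6·3)=349/2627, b=Δ1−h1·(2M1+M2)/6=19865/15762
seg 2: a=4, c=M2/2=1397/5254, d=(M3−M2)/(6·2)=-16/213, b=Δ2−h2·(2M2+M3)/6=-11527/15762
seg 3: a=3, c=M3/2=-971/5254, d=(M4−M3)/(6·3)=692/7881, b=Δ3−h3·(2M3+M4)/6=-8971/15762
seg 4: a=2, c=M4/2=3181/5254, d=(M5−M4)/(6·2)=-3181/31524, b=Δ4−h4·(2M4+M5)/6=10919/15762
t_q=17/2 → seg 3, τ=3/2; S=3+-8971/15762·τ+-971/5254·τ²+692/7881·τ³=42595/21016

  seg 0: a=0 b=49175/15762 c=0 d=-4885/31524
  seg 1: a=5 b=19865/15762 c=-4885/5254 d=349/2627
  seg 2: a=4 b=-11527/15762 c=1397/5254 d=-16/213
  seg 3: a=3 b=-8971/15762 c=-971/5254 d=692/7881
  seg 4: a=2 b=10919/15762 c=3181/5254 d=-3181/31524
S(17/2) = 42595/21016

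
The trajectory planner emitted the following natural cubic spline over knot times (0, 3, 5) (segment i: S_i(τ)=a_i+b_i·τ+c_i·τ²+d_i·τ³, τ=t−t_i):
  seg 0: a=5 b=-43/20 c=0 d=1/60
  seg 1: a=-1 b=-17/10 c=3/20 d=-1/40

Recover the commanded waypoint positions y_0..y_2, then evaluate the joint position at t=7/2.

y_0=5 y_1=-1 y_2=-4
S(7/2) = -581/320

y_0 = S_0(0) = a_0 = 5
y_1 = S_1(0) = a_1 = -1
y_2 = S_1(2) = -4
t_q=7/2 is in segment 1 (τ=1/2); S_1(τ)=-581/320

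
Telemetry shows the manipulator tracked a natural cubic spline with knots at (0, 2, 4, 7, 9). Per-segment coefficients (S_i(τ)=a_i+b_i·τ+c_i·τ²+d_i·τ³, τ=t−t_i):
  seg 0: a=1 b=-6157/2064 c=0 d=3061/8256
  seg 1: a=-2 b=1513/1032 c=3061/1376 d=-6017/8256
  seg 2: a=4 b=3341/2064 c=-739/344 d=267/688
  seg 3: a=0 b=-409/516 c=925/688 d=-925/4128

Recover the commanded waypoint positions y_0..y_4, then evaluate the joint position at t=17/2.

y_0=1 y_1=-2 y_2=4 y_3=0 y_4=2
S(17/2) = 11887/11008

y_0 = S_0(0) = a_0 = 1
y_1 = S_1(0) = a_1 = -2
y_2 = S_2(0) = a_2 = 4
y_3 = S_3(0) = a_3 = 0
y_4 = S_3(2) = 2
t_q=17/2 is in segment 3 (τ=3/2); S_3(τ)=11887/11008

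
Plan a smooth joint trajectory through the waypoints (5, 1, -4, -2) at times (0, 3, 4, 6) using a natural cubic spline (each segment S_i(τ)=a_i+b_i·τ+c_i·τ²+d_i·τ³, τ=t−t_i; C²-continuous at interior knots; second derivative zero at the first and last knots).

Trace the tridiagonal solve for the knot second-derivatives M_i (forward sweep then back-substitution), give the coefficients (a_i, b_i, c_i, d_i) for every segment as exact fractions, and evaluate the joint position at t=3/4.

Δ: Δ0=-4/3, Δ1=-5, Δ2=1
row 1: diag=8, rhs=-22; c'=1/8, d'=-11/4
row 2: denom=6−1·1/8=47/8; d'=(36−1·-11/4)/(47/8)=310/47
back: M2=310/47
back: M1=-11/4−1/8·310/47=-168/47
M: M0=0, M1=-168/47, M2=310/47, M3=0
seg 0: a=5, c=M0/2=0, d=(M1−M0)/(6·3)=-28/141, b=Δ0−h0·(2M0+M1)/6=64/141
seg 1: a=1, c=M1/2=-84/47, d=(M2−M1)/(6·1)=239/141, b=Δ1−h1·(2M1+M2)/6=-692/141
seg 2: a=-4, c=M2/2=155/47, d=(M3−M2)/(6·2)=-155/282, b=Δ2−h2·(2M2+M3)/6=-479/141
t_q=3/4 → seg 0, τ=3/4; S=5+64/141·τ+0·τ²+-28/141·τ³=3953/752

  seg 0: a=5 b=64/141 c=0 d=-28/141
  seg 1: a=1 b=-692/141 c=-84/47 d=239/141
  seg 2: a=-4 b=-479/141 c=155/47 d=-155/282
S(3/4) = 3953/752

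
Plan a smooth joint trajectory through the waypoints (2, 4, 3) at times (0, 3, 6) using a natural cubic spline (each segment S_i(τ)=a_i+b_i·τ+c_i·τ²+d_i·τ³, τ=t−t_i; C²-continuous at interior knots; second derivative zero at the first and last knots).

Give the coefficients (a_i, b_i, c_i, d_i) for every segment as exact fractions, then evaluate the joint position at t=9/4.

  seg 0: a=2 b=11/12 c=0 d=-1/36
  seg 1: a=4 b=1/6 c=-1/4 d=1/36
S(9/4) = 959/256

Δ: Δ0=2/3, Δ1=-1/3
row 1: diag=12, rhs=-6; c'=1/4, d'=-1/2
back: M1=-1/2
M: M0=0, M1=-1/2, M2=0
seg 0: a=2, c=M0/2=0, d=(M1−M0)/(6·3)=-1/36, b=Δ0−h0·(2M0+M1)/6=11/12
seg 1: a=4, c=M1/2=-1/4, d=(M2−M1)/(6·3)=1/36, b=Δ1−h1·(2M1+M2)/6=1/6
t_q=9/4 → seg 0, τ=9/4; S=2+11/12·τ+0·τ²+-1/36·τ³=959/256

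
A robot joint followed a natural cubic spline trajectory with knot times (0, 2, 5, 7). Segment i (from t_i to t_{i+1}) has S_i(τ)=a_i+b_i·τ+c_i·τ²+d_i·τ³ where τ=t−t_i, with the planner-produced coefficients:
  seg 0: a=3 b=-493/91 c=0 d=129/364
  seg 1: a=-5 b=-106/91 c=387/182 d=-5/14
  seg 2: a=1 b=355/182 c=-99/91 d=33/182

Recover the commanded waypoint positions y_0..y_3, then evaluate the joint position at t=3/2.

y_0 = S_0(0) = a_0 = 3
y_1 = S_1(0) = a_1 = -5
y_2 = S_2(0) = a_2 = 1
y_3 = S_2(2) = 2
t_q=3/2 is in segment 0 (τ=3/2); S_0(τ)=-1635/416

y_0=3 y_1=-5 y_2=1 y_3=2
S(3/2) = -1635/416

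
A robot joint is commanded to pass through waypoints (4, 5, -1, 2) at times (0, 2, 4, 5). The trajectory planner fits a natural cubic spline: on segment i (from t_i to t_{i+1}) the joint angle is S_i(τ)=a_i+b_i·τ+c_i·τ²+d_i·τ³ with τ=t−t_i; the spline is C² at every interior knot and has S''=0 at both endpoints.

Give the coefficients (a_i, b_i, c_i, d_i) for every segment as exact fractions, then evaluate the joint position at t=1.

Δ: Δ0=1/2, Δ1=-3, Δ2=3
row 1: diag=8, rhs=-21; c'=1/4, d'=-21/8
row 2: denom=6−2·1/4=11/2; d'=(36−2·-21/8)/(11/2)=15/2
back: M2=15/2
back: M1=-21/8−1/4·15/2=-9/2
M: M0=0, M1=-9/2, M2=15/2, M3=0
seg 0: a=4, c=M0/2=0, d=(M1−M0)/(6·2)=-3/8, b=Δ0−h0·(2M0+M1)/6=2
seg 1: a=5, c=M1/2=-9/4, d=(M2−M1)/(6·2)=1, b=Δ1−h1·(2M1+M2)/6=-5/2
seg 2: a=-1, c=M2/2=15/4, d=(M3−M2)/(6·1)=-5/4, b=Δ2−h2·(2M2+M3)/6=1/2
t_q=1 → seg 0, τ=1; S=4+2·τ+0·τ²+-3/8·τ³=45/8

  seg 0: a=4 b=2 c=0 d=-3/8
  seg 1: a=5 b=-5/2 c=-9/4 d=1
  seg 2: a=-1 b=1/2 c=15/4 d=-5/4
S(1) = 45/8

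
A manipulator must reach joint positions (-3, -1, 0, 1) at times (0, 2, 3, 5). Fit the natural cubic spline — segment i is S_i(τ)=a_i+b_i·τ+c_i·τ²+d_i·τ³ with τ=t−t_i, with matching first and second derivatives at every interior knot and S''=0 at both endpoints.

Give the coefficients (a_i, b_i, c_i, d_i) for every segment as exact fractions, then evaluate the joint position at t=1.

  seg 0: a=-3 b=34/35 c=0 d=1/140
  seg 1: a=-1 b=37/35 c=3/70 d=-1/10
  seg 2: a=0 b=59/70 c=-9/35 d=3/70
S(1) = -283/140

Δ: Δ0=1, Δ1=1, Δ2=1/2
row 1: diag=6, rhs=0; c'=1/6, d'=0
row 2: denom=6−1·1/6=35/6; d'=(-3−1·0)/(35/6)=-18/35
back: M2=-18/35
back: M1=0−1/6·-18/35=3/35
M: M0=0, M1=3/35, M2=-18/35, M3=0
seg 0: a=-3, c=M0/2=0, d=(M1−M0)/(6·2)=1/140, b=Δ0−h0·(2M0+M1)/6=34/35
seg 1: a=-1, c=M1/2=3/70, d=(M2−M1)/(6·1)=-1/10, b=Δ1−h1·(2M1+M2)/6=37/35
seg 2: a=0, c=M2/2=-9/35, d=(M3−M2)/(6·2)=3/70, b=Δ2−h2·(2M2+M3)/6=59/70
t_q=1 → seg 0, τ=1; S=-3+34/35·τ+0·τ²+1/140·τ³=-283/140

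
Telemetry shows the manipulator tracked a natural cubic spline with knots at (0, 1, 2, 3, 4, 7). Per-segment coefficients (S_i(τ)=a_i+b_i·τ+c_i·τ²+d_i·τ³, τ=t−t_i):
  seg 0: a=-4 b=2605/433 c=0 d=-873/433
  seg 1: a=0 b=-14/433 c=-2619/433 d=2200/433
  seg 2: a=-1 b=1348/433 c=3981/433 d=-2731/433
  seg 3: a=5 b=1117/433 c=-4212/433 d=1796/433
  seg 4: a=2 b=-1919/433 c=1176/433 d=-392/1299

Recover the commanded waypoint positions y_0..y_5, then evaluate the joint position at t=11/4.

y_0=-4 y_1=0 y_2=-1 y_3=5 y_4=2 y_5=5
S(11/4) = 106571/27712

y_0 = S_0(0) = a_0 = -4
y_1 = S_1(0) = a_1 = 0
y_2 = S_2(0) = a_2 = -1
y_3 = S_3(0) = a_3 = 5
y_4 = S_4(0) = a_4 = 2
y_5 = S_4(3) = 5
t_q=11/4 is in segment 2 (τ=3/4); S_2(τ)=106571/27712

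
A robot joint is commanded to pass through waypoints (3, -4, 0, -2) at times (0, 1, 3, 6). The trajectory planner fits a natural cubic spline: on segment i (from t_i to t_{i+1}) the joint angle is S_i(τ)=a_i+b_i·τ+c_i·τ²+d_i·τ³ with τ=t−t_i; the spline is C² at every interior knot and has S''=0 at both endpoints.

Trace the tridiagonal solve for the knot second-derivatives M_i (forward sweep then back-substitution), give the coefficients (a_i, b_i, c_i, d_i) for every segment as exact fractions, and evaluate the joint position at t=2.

  seg 0: a=3 b=-731/84 c=0 d=143/84
  seg 1: a=-4 b=-151/42 c=143/28 d=-97/84
  seg 2: a=0 b=125/42 c=-51/28 d=17/84
S(2) = -51/14

Δ: Δ0=-7, Δ1=2, Δ2=-2/3
row 1: diag=6, rhs=54; c'=1/3, d'=9
row 2: denom=10−2·1/3=28/3; d'=(-16−2·9)/(28/3)=-51/14
back: M2=-51/14
back: M1=9−1/3·-51/14=143/14
M: M0=0, M1=143/14, M2=-51/14, M3=0
seg 0: a=3, c=M0/2=0, d=(M1−M0)/(6·1)=143/84, b=Δ0−h0·(2M0+M1)/6=-731/84
seg 1: a=-4, c=M1/2=143/28, d=(M2−M1)/(6·2)=-97/84, b=Δ1−h1·(2M1+M2)/6=-151/42
seg 2: a=0, c=M2/2=-51/28, d=(M3−M2)/(6·3)=17/84, b=Δ2−h2·(2M2+M3)/6=125/42
t_q=2 → seg 1, τ=1; S=-4+-151/42·τ+143/28·τ²+-97/84·τ³=-51/14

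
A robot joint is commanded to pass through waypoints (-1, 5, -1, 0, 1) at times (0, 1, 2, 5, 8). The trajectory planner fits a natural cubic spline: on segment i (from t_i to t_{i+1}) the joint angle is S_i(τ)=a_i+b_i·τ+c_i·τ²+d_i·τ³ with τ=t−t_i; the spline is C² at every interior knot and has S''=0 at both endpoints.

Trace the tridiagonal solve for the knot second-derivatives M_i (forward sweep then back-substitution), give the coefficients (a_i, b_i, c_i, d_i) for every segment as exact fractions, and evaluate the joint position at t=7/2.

  seg 0: a=-1 b=28/3 c=0 d=-10/3
  seg 1: a=5 b=-2/3 c=-10 d=14/3
  seg 2: a=-1 b=-20/3 c=4 d=-5/9
  seg 3: a=0 b=7/3 c=-1 d=1/9
S(7/2) = -31/8

Δ: Δ0=6, Δ1=-6, Δ2=1/3, Δ3=1/3
row 1: diag=4, rhs=-72; c'=1/4, d'=-18
row 2: denom=8−1·1/4=31/4; d'=(38−1·-18)/(31/4)=224/31
row 3: denom=12−3·12/31=336/31; d'=(0−3·224/31)/(336/31)=-2
back: M3=-2
back: M2=224/31−12/31·-2=8
back: M1=-18−1/4·8=-20
M: M0=0, M1=-20, M2=8, M3=-2, M4=0
seg 0: a=-1, c=M0/2=0, d=(M1−M0)/(6·1)=-10/3, b=Δ0−h0·(2M0+M1)/6=28/3
seg 1: a=5, c=M1/2=-10, d=(M2−M1)/(6·1)=14/3, b=Δ1−h1·(2M1+M2)/6=-2/3
seg 2: a=-1, c=M2/2=4, d=(M3−M2)/(6·3)=-5/9, b=Δ2−h2·(2M2+M3)/6=-20/3
seg 3: a=0, c=M3/2=-1, d=(M4−M3)/(6·3)=1/9, b=Δ3−h3·(2M3+M4)/6=7/3
t_q=7/2 → seg 2, τ=3/2; S=-1+-20/3·τ+4·τ²+-5/9·τ³=-31/8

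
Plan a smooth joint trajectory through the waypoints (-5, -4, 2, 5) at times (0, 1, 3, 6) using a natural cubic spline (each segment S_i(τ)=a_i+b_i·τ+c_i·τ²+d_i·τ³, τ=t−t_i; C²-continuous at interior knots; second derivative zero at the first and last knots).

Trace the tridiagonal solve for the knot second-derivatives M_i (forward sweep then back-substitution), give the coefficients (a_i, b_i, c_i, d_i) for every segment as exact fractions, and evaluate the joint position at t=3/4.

Δ: Δ0=1, Δ1=3, Δ2=1
row 1: diag=6, rhs=12; c'=1/3, d'=2
row 2: denom=10−2·1/3=28/3; d'=(-12−2·2)/(28/3)=-12/7
back: M2=-12/7
back: M1=2−1/3·-12/7=18/7
M: M0=0, M1=18/7, M2=-12/7, M3=0
seg 0: a=-5, c=M0/2=0, d=(M1−M0)/(6·1)=3/7, b=Δ0−h0·(2M0+M1)/6=4/7
seg 1: a=-4, c=M1/2=9/7, d=(M2−M1)/(6·2)=-5/14, b=Δ1−h1·(2M1+M2)/6=13/7
seg 2: a=2, c=M2/2=-6/7, d=(M3−M2)/(6·3)=2/21, b=Δ2−h2·(2M2+M3)/6=19/7
t_q=3/4 → seg 0, τ=3/4; S=-5+4/7·τ+0·τ²+3/7·τ³=-281/64

  seg 0: a=-5 b=4/7 c=0 d=3/7
  seg 1: a=-4 b=13/7 c=9/7 d=-5/14
  seg 2: a=2 b=19/7 c=-6/7 d=2/21
S(3/4) = -281/64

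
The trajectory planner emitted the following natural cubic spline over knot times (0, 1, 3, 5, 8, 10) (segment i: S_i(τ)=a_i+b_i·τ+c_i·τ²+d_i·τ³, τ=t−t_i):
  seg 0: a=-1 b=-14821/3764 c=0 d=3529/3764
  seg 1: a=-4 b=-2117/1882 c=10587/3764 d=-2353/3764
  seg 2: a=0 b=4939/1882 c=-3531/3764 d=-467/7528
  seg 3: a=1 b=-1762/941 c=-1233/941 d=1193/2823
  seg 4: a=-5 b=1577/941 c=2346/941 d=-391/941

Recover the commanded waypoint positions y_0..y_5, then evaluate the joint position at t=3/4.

y_0 = S_0(0) = a_0 = -1
y_1 = S_1(0) = a_1 = -4
y_2 = S_2(0) = a_2 = 0
y_3 = S_3(0) = a_3 = 1
y_4 = S_4(0) = a_4 = -5
y_5 = S_4(2) = 5
t_q=3/4 is in segment 0 (τ=3/4); S_0(τ)=-857021/240896

y_0=-1 y_1=-4 y_2=0 y_3=1 y_4=-5 y_5=5
S(3/4) = -857021/240896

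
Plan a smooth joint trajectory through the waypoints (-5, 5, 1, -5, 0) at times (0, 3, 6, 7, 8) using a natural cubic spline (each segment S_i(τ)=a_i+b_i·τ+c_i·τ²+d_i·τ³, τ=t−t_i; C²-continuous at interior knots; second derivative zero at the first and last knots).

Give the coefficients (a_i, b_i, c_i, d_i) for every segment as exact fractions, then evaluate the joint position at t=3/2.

  seg 0: a=-5 b=429/112 c=0 d=-167/3024
  seg 1: a=5 b=131/56 c=-167/336 d=-733/3024
  seg 2: a=1 b=-115/16 c=-75/28 d=433/112
  seg 3: a=-5 b=-53/56 c=999/112 d=-333/112
S(3/2) = 501/896

Δ: Δ0=10/3, Δ1=-4/3, Δ2=-6, Δ3=5
row 1: diag=12, rhs=-28; c'=1/4, d'=-7/3
row 2: denom=8−3·1/4=29/4; d'=(-28−3·-7/3)/(29/4)=-84/29
row 3: denom=4−1·4/29=112/29; d'=(66−1·-84/29)/(112/29)=999/56
back: M3=999/56
back: M2=-84/29−4/29·999/56=-75/14
back: M1=-7/3−1/4·-75/14=-167/168
M: M0=0, M1=-167/168, M2=-75/14, M3=999/56, M4=0
seg 0: a=-5, c=M0/2=0, d=(M1−M0)/(6·3)=-167/3024, b=Δ0−h0·(2M0+M1)/6=429/112
seg 1: a=5, c=M1/2=-167/336, d=(M2−M1)/(6·3)=-733/3024, b=Δ1−h1·(2M1+M2)/6=131/56
seg 2: a=1, c=M2/2=-75/28, d=(M3−M2)/(6·1)=433/112, b=Δ2−h2·(2M2+M3)/6=-115/16
seg 3: a=-5, c=M3/2=999/112, d=(M4−M3)/(6·1)=-333/112, b=Δ3−h3·(2M3+M4)/6=-53/56
t_q=3/2 → seg 0, τ=3/2; S=-5+429/112·τ+0·τ²+-167/3024·τ³=501/896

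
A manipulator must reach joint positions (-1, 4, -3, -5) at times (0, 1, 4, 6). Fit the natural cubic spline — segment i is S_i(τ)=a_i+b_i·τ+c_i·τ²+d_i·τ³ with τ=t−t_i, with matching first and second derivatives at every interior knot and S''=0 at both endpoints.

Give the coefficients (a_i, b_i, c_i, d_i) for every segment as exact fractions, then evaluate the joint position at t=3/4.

Δ: Δ0=5, Δ1=-7/3, Δ2=-1
row 1: diag=8, rhs=-44; c'=3/8, d'=-11/2
row 2: denom=10−3·3/8=71/8; d'=(8−3·-11/2)/(71/8)=196/71
back: M2=196/71
back: M1=-11/2−3/8·196/71=-464/71
M: M0=0, M1=-464/71, M2=196/71, M3=0
seg 0: a=-1, c=M0/2=0, d=(M1−M0)/(6·1)=-232/213, b=Δ0−h0·(2M0+M1)/6=1297/213
seg 1: a=4, c=M1/2=-232/71, d=(M2−M1)/(6·3)=110/213, b=Δ1−h1·(2M1+M2)/6=601/213
seg 2: a=-3, c=M2/2=98/71, d=(M3−M2)/(6·2)=-49/213, b=Δ2−h2·(2M2+M3)/6=-605/213
t_q=3/4 → seg 0, τ=3/4; S=-1+1297/213·τ+0·τ²+-232/213·τ³=1765/568

  seg 0: a=-1 b=1297/213 c=0 d=-232/213
  seg 1: a=4 b=601/213 c=-232/71 d=110/213
  seg 2: a=-3 b=-605/213 c=98/71 d=-49/213
S(3/4) = 1765/568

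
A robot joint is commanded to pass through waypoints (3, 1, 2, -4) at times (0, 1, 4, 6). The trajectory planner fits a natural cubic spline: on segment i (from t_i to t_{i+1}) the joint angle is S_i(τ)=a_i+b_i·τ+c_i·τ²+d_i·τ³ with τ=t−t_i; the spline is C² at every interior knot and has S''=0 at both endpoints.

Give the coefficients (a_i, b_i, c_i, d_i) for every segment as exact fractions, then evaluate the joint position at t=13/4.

Δ: Δ0=-2, Δ1=1/3, Δ2=-3
row 1: diag=8, rhs=14; c'=3/8, d'=7/4
row 2: denom=10−3·3/8=71/8; d'=(-20−3·7/4)/(71/8)=-202/71
back: M2=-202/71
back: M1=7/4−3/8·-202/71=200/71
M: M0=0, M1=200/71, M2=-202/71, M3=0
seg 0: a=3, c=M0/2=0, d=(M1−M0)/(6·1)=100/213, b=Δ0−h0·(2M0+M1)/6=-526/213
seg 1: a=1, c=M1/2=100/71, d=(M2−M1)/(6·3)=-67/213, b=Δ1−h1·(2M1+M2)/6=-226/213
seg 2: a=2, c=M2/2=-101/71, d=(M3−M2)/(6·2)=101/426, b=Δ2−h2·(2M2+M3)/6=-235/213
t_q=13/4 → seg 1, τ=9/4; S=1+-226/213·τ+100/71·τ²+-67/213·τ³=9815/4544

  seg 0: a=3 b=-526/213 c=0 d=100/213
  seg 1: a=1 b=-226/213 c=100/71 d=-67/213
  seg 2: a=2 b=-235/213 c=-101/71 d=101/426
S(13/4) = 9815/4544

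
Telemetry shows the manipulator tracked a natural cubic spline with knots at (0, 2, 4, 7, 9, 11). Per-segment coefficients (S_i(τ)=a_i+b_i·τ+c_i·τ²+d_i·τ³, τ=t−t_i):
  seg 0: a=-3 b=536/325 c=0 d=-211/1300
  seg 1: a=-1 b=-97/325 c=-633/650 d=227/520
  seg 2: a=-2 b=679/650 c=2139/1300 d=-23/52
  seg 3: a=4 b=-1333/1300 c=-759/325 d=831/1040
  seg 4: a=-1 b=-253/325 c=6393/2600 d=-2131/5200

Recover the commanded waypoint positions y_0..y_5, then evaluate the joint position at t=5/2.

y_0 = S_0(0) = a_0 = -3
y_1 = S_1(0) = a_1 = -1
y_2 = S_2(0) = a_2 = -2
y_3 = S_3(0) = a_3 = 4
y_4 = S_4(0) = a_4 = -1
y_5 = S_4(2) = 4
t_q=5/2 is in segment 1 (τ=1/2); S_1(τ)=-2141/1600

y_0=-3 y_1=-1 y_2=-2 y_3=4 y_4=-1 y_5=4
S(5/2) = -2141/1600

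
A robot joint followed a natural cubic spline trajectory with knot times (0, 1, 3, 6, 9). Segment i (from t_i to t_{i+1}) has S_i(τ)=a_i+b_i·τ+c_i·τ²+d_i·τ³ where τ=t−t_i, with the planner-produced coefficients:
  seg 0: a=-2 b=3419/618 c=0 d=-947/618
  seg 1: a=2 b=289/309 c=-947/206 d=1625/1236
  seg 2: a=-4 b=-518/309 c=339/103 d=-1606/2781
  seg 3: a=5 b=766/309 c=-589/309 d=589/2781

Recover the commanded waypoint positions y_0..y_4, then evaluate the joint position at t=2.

y_0=-2 y_1=2 y_2=-4 y_3=5 y_4=1
S(2) = -143/412

y_0 = S_0(0) = a_0 = -2
y_1 = S_1(0) = a_1 = 2
y_2 = S_2(0) = a_2 = -4
y_3 = S_3(0) = a_3 = 5
y_4 = S_3(3) = 1
t_q=2 is in segment 1 (τ=1); S_1(τ)=-143/412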